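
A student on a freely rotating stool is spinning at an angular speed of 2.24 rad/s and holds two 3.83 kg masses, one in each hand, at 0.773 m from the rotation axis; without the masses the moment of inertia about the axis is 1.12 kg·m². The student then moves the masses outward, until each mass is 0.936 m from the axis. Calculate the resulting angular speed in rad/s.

ω₂ ≈ 1.63 rad/s

With no external torque about the axis, L is conserved: I₁ω₁ = I₂ω₂.
I₁ = 1.12 + 2(3.83)(0.773)² = 5.697 kg·m²; I₂ = 1.12 + 2(3.83)(0.936)² = 7.831 kg·m².
ω₂ = I₁ω₁ / I₂ = (5.697)(2.24 rad/s) / (7.831) = 1.630 rad/s.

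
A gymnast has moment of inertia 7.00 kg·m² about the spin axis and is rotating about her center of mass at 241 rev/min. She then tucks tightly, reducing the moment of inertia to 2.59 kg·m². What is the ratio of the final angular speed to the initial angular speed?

ω₂/ω₁ ≈ 2.70

No external torque acts about the spin axis, so angular momentum is conserved.
ω₂/ω₁ = I₁/I₂ = 7.000 / 2.590 = 2.703.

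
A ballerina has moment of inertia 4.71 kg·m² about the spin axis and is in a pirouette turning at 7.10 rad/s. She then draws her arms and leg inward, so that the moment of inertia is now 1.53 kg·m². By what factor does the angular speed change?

ω₂/ω₁ ≈ 3.08

With no external torque about the axis, L is conserved: I₁ω₁ = I₂ω₂.
ω₂/ω₁ = I₁/I₂ = 4.710 / 1.530 = 3.078.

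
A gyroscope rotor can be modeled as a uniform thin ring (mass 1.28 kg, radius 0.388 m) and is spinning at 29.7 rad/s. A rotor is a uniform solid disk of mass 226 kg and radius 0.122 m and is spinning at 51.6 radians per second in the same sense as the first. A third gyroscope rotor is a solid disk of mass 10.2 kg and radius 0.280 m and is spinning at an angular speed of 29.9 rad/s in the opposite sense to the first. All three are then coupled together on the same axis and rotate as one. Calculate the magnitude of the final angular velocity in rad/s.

The coupling torques are internal; angular momentum about the shared axis is conserved.
Moments of inertia: I_A = (1.28)(0.388)² = 0.1927 kg·m²; I_B = ½(226)(0.122)² = 1.682 kg·m²; I_C = ½(10.2)(0.280)² = 0.3998 kg·m².
Taking A's sense as positive: L = (0.1927)(29.7) + (1.682)(51.6) − (0.3998)(29.9) = 80.55 kg·m²·rad/s.
Combined I = 0.1927 + 1.682 + 0.3998 = 2.274 kg·m².
ω_f = L / I = 80.55 / 2.274 = 35.42 rad/s.

|ω_f| ≈ 35.4 rad/s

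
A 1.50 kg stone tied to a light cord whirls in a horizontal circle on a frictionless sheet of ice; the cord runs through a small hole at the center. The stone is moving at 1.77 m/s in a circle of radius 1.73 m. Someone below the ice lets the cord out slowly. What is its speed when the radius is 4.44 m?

Central (radial) force ⇒ zero torque about the center ⇒ m v r is constant.
v₂ = v₁ r₁ / r₂ = (1.77)(1.73) / (4.44) = 0.6897 m/s.

v₂ ≈ 0.690 m/s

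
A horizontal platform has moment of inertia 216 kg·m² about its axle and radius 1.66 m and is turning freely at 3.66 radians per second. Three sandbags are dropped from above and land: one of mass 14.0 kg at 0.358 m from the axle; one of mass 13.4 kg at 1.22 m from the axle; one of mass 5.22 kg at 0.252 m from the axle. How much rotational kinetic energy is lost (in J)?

energy lost ≈ 134 J

No external torque acts about the axle; L_before = L_after.
Added inertia Σmr² = (14.0)(0.358)² + (13.4)(1.22)² + (5.22)(0.252)² = 22.07 kg·m²; I_f = 216.0 + 22.07 = 238.1 kg·m².
ω_f = I_p ω_i / I_f = (216.0)(3.66) / 238.1 = 3.321 rad/s.
KE_i = ½(216.0)(3.660 rad/s)² = 1447 J; KE_f = ½(238.1)(3.321)² = 1313 J.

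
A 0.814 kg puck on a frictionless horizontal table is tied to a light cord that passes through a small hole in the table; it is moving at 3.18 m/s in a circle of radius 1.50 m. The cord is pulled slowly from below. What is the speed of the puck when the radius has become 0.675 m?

v₂ ≈ 7.07 m/s

Central (radial) force ⇒ zero torque about the center ⇒ m v r is constant.
v₂ = v₁ r₁ / r₂ = (3.18)(1.50) / (0.675) = 7.067 m/s.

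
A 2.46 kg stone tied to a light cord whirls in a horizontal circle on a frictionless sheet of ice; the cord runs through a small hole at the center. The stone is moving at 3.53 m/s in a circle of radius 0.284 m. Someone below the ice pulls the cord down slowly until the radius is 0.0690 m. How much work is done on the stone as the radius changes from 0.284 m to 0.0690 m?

W ≈ 244 J

Central (radial) force ⇒ zero torque about the center ⇒ m v r is constant.
v₂ = v₁ r₁ / r₂ = (3.53)(0.284) / (0.0690) = 14.53 m/s.
W = ΔKE = ½m(v₂² − v₁²) = 244.3 J.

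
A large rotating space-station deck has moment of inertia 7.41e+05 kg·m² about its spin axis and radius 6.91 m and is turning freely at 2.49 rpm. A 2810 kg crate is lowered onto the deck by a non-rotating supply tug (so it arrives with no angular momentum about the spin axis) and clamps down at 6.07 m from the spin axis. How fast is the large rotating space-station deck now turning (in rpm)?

No external torque acts about the spin axis; L_before = L_after.
Added inertia Σmr² = (2810)(6.07)² = 1.035e+05 kg·m²; I_f = 7.410e+05 + 1.035e+05 = 8.445e+05 kg·m².
ω_f = I_p ω_i / I_f = (7.410e+05)(2.49) / 8.445e+05 = 2.185 rpm.

ω_f ≈ 2.18 rpm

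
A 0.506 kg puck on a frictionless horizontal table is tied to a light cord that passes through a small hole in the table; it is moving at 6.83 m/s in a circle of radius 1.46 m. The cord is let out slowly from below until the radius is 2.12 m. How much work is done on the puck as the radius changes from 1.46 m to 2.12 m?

Central (radial) force ⇒ zero torque about the center ⇒ m v r is constant.
v₂ = v₁ r₁ / r₂ = (6.83)(1.46) / (2.12) = 4.704 m/s.
W = ΔKE = ½m(v₂² − v₁²) = -6.205 J.

W ≈ -6.20 J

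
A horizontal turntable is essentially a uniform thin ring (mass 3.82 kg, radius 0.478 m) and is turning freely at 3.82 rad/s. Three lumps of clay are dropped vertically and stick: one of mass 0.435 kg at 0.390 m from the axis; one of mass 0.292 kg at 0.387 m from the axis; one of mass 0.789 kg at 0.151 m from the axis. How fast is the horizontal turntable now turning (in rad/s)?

ω_f ≈ 3.33 rad/s

No external torque acts about the axis; L_before = L_after.
I_p = (3.82)(0.478)² = 0.8728 kg·m².
Added inertia Σmr² = (0.435)(0.390)² + (0.292)(0.387)² + (0.789)(0.151)² = 0.1279 kg·m²; I_f = 0.8728 + 0.1279 = 1.001 kg·m².
ω_f = I_p ω_i / I_f = (0.8728)(3.82) / 1.001 = 3.332 rad/s.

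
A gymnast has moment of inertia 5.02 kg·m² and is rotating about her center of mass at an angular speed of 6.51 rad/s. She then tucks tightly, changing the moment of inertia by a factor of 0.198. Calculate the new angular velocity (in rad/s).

With no external torque about the axis, L is conserved: I₁ω₁ = I₂ω₂.
I₂ = 0.198 × 5.02 = 0.9940 kg·m².
ω₂ = I₁ω₁ / I₂ = (5.020)(6.51 rad/s) / (0.9940) = 32.88 rad/s.

ω₂ ≈ 32.9 rad/s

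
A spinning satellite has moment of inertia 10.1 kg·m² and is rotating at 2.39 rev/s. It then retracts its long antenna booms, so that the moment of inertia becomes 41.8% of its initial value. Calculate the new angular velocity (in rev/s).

With no external torque about the axis, L is conserved: I₁ω₁ = I₂ω₂.
I₂ = 0.418 × 10.1 = 4.222 kg·m².
ω₂ = I₁ω₁ / I₂ = (10.10)(2.39 rev/s) / (4.222) = 5.718 rev/s.

ω₂ ≈ 5.72 rev/s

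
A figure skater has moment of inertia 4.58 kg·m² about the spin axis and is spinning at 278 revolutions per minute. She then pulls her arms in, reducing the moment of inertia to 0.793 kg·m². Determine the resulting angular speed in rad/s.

ω₂ ≈ 168 rad/s

With no external torque about the axis, L is conserved: I₁ω₁ = I₂ω₂.
ω₂ = I₁ω₁ / I₂ = (4.580)(278 rpm) / (0.7930) = 1606 rpm = 168.1 rad/s.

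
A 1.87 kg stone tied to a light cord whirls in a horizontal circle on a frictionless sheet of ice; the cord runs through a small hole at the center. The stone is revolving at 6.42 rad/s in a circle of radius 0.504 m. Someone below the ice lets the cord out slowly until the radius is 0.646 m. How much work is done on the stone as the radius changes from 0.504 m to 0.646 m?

The constraining force is radial, so m r² ω about the center is conserved.
ω₂ = ω₁ (r₁/r₂)² = (6.42)(0.504/0.646)² = 3.908 rad/s.
W = ΔKE = ½m(v₂² − v₁²) = -3.831 J.

W ≈ -3.83 J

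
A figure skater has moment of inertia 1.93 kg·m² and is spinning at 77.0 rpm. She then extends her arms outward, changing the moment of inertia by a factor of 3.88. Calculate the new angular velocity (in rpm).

With no external torque about the axis, L is conserved: I₁ω₁ = I₂ω₂.
I₂ = 3.88 × 1.93 = 7.488 kg·m².
ω₂ = I₁ω₁ / I₂ = (1.930)(77.0 rpm) / (7.488) = 19.85 rpm.

ω₂ ≈ 19.8 rpm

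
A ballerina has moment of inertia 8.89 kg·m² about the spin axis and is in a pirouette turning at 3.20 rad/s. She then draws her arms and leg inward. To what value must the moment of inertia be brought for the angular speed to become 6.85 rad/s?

With no external torque about the axis, L is conserved: I₁ω₁ = I₂ω₂.
I₂ = I₁ω₁ / ω₂ = (8.89)(3.20) / (6.85) = 4.153 kg·m².

I₂ ≈ 4.15 kg·m²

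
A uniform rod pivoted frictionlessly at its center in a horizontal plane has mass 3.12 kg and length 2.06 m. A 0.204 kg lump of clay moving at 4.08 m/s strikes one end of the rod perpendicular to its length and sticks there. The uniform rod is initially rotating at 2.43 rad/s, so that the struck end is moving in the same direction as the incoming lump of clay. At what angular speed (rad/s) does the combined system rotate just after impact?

|ω_f| ≈ 2.68 rad/s

About the pivot the impulsive forces during the collision are internal, so angular momentum about that axis is conserved.
I_p = (1/12)(3.12)(2.06)² = 1.103 kg·m². Taking the sense of the lump of clay's angular momentum as positive, L_{lump} = m v R = (0.204)(4.08)(2.06/2) = 0.8573 kg·m²/s.
L_i = +I_p ω_p + m v R = +(1.103)(2.43) + 0.8573 = 3.538 kg·m²/s.
After sticking, I_f = I_p + m R² = 1.103 + (0.204)(2.06/2)² = 1.320 kg·m².
ω_f = L_i / I_f = 3.538 / 1.320 = 2.681 rad/s.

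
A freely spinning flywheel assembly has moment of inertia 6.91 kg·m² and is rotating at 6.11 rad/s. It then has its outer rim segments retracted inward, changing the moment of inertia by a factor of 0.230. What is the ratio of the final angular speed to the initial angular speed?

Angular momentum about the spin axis is conserved since the torque about it is zero.
I₂ = 0.230 × 6.91 = 1.589 kg·m².
ω₂/ω₁ = I₁/I₂ = 6.910 / 1.589 = 4.348.

ω₂/ω₁ ≈ 4.35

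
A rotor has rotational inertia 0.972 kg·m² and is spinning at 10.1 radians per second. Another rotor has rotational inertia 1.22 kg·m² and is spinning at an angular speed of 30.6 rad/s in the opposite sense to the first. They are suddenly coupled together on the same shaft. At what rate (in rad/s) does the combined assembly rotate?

|ω_f| ≈ 12.6 rad/s

The coupling torques are internal; angular momentum about the shared axis is conserved.
Taking A's sense as positive: L = (0.9720)(10.1) − (1.220)(30.6) = -27.51 kg·m²·rad/s.
Combined I = 0.9720 + 1.220 = 2.192 kg·m².
ω_f = L / I = -27.51 / 2.192 = -12.55 rad/s.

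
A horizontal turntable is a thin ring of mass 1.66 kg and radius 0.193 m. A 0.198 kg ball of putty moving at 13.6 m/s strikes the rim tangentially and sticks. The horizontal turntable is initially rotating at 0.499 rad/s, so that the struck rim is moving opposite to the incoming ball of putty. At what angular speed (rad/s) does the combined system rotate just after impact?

About the axle the impulsive forces during the collision are internal, so angular momentum about that axis is conserved.
I_p = (1.66)(0.193)² = 0.06183 kg·m². Taking the sense of the ball of putty's angular momentum as positive, L_{ball} = m v R = (0.198)(13.6)(0.193) = 0.5197 kg·m²/s.
L_i = −I_p ω_p + m v R = −(0.06183)(0.499) + 0.5197 = 0.4889 kg·m²/s.
After sticking, I_f = I_p + m R² = 0.06183 + (0.198)(0.193)² = 0.06921 kg·m².
ω_f = L_i / I_f = 0.4889 / 0.06921 = 7.064 rad/s.

|ω_f| ≈ 7.06 rad/s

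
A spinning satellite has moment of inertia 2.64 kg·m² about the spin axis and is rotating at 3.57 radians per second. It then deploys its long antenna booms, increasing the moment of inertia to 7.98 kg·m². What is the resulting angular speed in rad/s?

ω₂ ≈ 1.18 rad/s

Angular momentum about the spin axis is conserved since the torque about it is zero.
ω₂ = I₁ω₁ / I₂ = (2.640)(3.57 rad/s) / (7.980) = 1.181 rad/s.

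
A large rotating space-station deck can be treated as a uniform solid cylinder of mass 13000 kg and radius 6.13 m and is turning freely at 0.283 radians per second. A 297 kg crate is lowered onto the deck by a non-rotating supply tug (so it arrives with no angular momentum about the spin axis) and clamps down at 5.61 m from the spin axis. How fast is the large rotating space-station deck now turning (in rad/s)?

No external torque acts about the spin axis; L_before = L_after.
I_p = ½(13000)(6.13)² = 2.442e+05 kg·m².
Added inertia Σmr² = (297)(5.61)² = 9347 kg·m²; I_f = 2.442e+05 + 9347 = 2.536e+05 kg·m².
ω_f = I_p ω_i / I_f = (2.442e+05)(0.283) / 2.536e+05 = 0.2726 rad/s.

ω_f ≈ 0.273 rad/s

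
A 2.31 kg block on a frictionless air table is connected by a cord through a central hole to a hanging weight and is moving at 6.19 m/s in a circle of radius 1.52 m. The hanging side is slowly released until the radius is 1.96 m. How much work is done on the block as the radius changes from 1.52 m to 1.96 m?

The only horizontal force on the mass is along the cord (radial), so it exerts no torque about the hole and angular momentum m v r is conserved.
v₂ = v₁ r₁ / r₂ = (6.19)(1.52) / (1.96) = 4.800 m/s.
W = ΔKE = ½m(v₂² − v₁²) = -17.64 J.

W ≈ -17.6 J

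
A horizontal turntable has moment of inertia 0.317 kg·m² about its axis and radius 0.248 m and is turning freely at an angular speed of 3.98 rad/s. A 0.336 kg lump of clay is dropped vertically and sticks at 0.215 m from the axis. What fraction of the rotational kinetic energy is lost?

No external torque acts about the axis; L_before = L_after.
Added inertia Σmr² = (0.336)(0.215)² = 0.01553 kg·m²; I_f = 0.3170 + 0.01553 = 0.3325 kg·m².
ω_f = I_p ω_i / I_f = (0.3170)(3.98) / 0.3325 = 3.794 rad/s.
KE_i = ½(0.3170)(3.980 rad/s)² = 2.511 J; KE_f = ½(0.3325)(3.794)² = 2.393 J.
Fraction lost = 0.04671.

fraction ≈ 0.0467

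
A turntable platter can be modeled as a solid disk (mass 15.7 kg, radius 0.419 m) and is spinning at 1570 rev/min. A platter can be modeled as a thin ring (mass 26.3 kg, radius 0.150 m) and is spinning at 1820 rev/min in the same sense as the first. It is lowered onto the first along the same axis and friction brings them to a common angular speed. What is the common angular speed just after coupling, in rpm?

The coupling torques are internal; angular momentum about the shared axis is conserved.
Moments of inertia: I_A = ½(15.7)(0.419)² = 1.378 kg·m²; I_B = (26.3)(0.150)² = 0.5917 kg·m².
Taking A's sense as positive: L = (1.378)(1570) + (0.5917)(1820) = 3241 kg·m²·rpm.
Combined I = 1.378 + 0.5917 = 1.970 kg·m².
ω_f = L / I = 3241 / 1.970 = 1645 rpm.

|ω_f| ≈ 1650 rpm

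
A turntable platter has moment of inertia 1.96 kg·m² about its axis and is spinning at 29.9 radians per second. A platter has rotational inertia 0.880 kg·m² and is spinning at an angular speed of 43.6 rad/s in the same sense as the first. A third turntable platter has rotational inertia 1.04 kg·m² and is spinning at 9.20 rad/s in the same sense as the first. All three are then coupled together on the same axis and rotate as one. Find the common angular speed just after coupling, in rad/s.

The coupling torques are internal; angular momentum about the shared axis is conserved.
Taking A's sense as positive: L = (1.960)(29.9) + (0.8800)(43.6) + (1.040)(9.20) = 106.5 kg·m²·rad/s.
Combined I = 1.960 + 0.8800 + 1.040 = 3.880 kg·m².
ω_f = L / I = 106.5 / 3.880 = 27.46 rad/s.

|ω_f| ≈ 27.5 rad/s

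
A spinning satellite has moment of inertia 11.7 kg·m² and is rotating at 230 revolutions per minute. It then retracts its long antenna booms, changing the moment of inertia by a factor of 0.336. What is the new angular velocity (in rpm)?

With no external torque about the axis, L is conserved: I₁ω₁ = I₂ω₂.
I₂ = 0.336 × 11.7 = 3.931 kg·m².
ω₂ = I₁ω₁ / I₂ = (11.70)(230 rpm) / (3.931) = 684.5 rpm.

ω₂ ≈ 685 rpm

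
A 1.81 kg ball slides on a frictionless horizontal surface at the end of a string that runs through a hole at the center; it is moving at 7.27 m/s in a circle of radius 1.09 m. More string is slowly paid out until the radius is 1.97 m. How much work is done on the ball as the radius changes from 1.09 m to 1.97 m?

The only horizontal force on the mass is along the cord (radial), so it exerts no torque about the hole and angular momentum m v r is conserved.
v₂ = v₁ r₁ / r₂ = (7.27)(1.09) / (1.97) = 4.022 m/s.
W = ΔKE = ½m(v₂² − v₁²) = -33.19 J.

W ≈ -33.2 J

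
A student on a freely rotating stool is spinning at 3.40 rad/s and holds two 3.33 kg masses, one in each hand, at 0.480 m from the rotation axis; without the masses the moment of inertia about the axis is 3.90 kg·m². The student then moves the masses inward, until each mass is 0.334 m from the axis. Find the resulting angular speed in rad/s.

ω₂ ≈ 3.98 rad/s

Angular momentum about the spin axis is conserved since the torque about it is zero.
I₁ = 3.90 + 2(3.33)(0.480)² = 5.434 kg·m²; I₂ = 3.90 + 2(3.33)(0.334)² = 4.643 kg·m².
ω₂ = I₁ω₁ / I₂ = (5.434)(3.40 rad/s) / (4.643) = 3.980 rad/s.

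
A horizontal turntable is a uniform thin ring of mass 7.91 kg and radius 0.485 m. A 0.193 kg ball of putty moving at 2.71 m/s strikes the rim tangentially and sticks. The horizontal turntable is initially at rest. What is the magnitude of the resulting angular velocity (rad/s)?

|ω_f| ≈ 0.133 rad/s

About the axle the impulsive forces during the collision are internal, so angular momentum about that axis is conserved.
I_p = (7.91)(0.485)² = 1.861 kg·m². Taking the sense of the ball of putty's angular momentum as positive, L_{ball} = m v R = (0.193)(2.71)(0.485) = 0.2537 kg·m²/s.
L_i = 0 + 0.2537 = 0.2537 kg·m²/s.
After sticking, I_f = I_p + m R² = 1.861 + (0.193)(0.485)² = 1.906 kg·m².
ω_f = L_i / I_f = 0.2537 / 1.906 = 0.1331 rad/s.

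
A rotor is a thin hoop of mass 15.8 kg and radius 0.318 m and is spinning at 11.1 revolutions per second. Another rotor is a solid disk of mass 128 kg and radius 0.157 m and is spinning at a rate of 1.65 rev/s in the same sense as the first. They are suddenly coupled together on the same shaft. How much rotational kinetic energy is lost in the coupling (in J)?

ΔKE lost ≈ 1400 J

The coupling torques are internal; angular momentum about the shared axis is conserved.
Moments of inertia: I_A = (15.8)(0.318)² = 1.598 kg·m²; I_B = ½(128)(0.157)² = 1.578 kg·m².
Taking A's sense as positive: L = (1.598)(11.1) + (1.578)(1.65) = 20.34 kg·m²·rev/s.
Combined I = 1.598 + 1.578 = 3.175 kg·m².
ω_f = L / I = 20.34 / 3.175 = 6.405 rev/s.
KE_i = ½ΣIω² = 3971 J; KE_f = ½(3.175)(40.24)² = 2571 J.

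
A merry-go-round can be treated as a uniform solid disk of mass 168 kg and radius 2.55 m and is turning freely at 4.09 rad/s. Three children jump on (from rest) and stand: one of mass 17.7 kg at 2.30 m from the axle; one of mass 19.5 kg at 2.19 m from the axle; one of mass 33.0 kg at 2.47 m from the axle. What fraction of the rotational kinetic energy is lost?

fraction ≈ 0.416

The added mass arrives with no angular momentum about the axle, and any external torque about the axle is negligible, so the system's angular momentum is conserved.
I_p = ½(168)(2.55)² = 546.2 kg·m².
Added inertia Σmr² = (17.7)(2.30)² + (19.5)(2.19)² + (33.0)(2.47)² = 388.5 kg·m²; I_f = 546.2 + 388.5 = 934.7 kg·m².
ω_f = I_p ω_i / I_f = (546.2)(4.09) / 934.7 = 2.390 rad/s.
KE_i = ½(546.2)(4.090 rad/s)² = 4569 J; KE_f = ½(934.7)(2.390)² = 2670 J.
Fraction lost = 0.4156.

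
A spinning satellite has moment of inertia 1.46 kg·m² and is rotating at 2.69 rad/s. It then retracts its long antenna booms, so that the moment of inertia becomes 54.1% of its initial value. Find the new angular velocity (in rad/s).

ω₂ ≈ 4.97 rad/s

No external torque acts about the spin axis, so angular momentum is conserved.
I₂ = 0.541 × 1.46 = 0.7899 kg·m².
ω₂ = I₁ω₁ / I₂ = (1.460)(2.69 rad/s) / (0.7899) = 4.972 rad/s.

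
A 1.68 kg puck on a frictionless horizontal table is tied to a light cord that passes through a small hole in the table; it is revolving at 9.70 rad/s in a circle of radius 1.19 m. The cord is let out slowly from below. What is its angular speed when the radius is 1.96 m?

ω₂ ≈ 3.58 rad/s

No torque about the axis ⇒ m r₁² ω₁ = m r₂² ω₂.
ω₂ = ω₁ (r₁/r₂)² = (9.70)(1.19/1.96)² = 3.576 rad/s.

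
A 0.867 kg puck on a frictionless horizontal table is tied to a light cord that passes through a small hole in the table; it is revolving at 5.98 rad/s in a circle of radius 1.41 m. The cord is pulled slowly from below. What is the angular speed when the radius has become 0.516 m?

The constraining force is radial, so m r² ω about the center is conserved.
ω₂ = ω₁ (r₁/r₂)² = (5.98)(1.41/0.516)² = 44.65 rad/s.

ω₂ ≈ 44.7 rad/s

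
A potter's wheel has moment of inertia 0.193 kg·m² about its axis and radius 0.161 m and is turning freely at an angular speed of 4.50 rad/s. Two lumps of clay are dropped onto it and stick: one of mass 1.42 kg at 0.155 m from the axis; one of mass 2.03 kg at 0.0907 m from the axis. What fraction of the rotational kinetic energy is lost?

The added mass arrives with no angular momentum about the axis, and any external torque about the axis is negligible, so the system's angular momentum is conserved.
Added inertia Σmr² = (1.42)(0.155)² + (2.03)(0.0907)² = 0.05082 kg·m²; I_f = 0.1930 + 0.05082 = 0.2438 kg·m².
ω_f = I_p ω_i / I_f = (0.1930)(4.50) / 0.2438 = 3.562 rad/s.
KE_i = ½(0.1930)(4.500 rad/s)² = 1.954 J; KE_f = ½(0.2438)(3.562)² = 1.547 J.
Fraction lost = 0.2084.

fraction ≈ 0.208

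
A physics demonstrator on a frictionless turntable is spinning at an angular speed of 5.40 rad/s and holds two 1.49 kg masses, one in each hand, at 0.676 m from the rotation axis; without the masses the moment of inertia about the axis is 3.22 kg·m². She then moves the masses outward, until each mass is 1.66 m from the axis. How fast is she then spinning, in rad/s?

No external torque acts about the spin axis, so angular momentum is conserved.
I₁ = 3.22 + 2(1.49)(0.676)² = 4.582 kg·m²; I₂ = 3.22 + 2(1.49)(1.66)² = 11.43 kg·m².
ω₂ = I₁ω₁ / I₂ = (4.582)(5.40 rad/s) / (11.43) = 2.164 rad/s.

ω₂ ≈ 2.16 rad/s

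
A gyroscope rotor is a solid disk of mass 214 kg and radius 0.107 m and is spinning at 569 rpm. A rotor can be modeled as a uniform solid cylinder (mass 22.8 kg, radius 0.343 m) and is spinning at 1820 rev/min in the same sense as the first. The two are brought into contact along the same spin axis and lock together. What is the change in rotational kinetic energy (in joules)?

ΔKE ≈ -5490 J

The coupling torques are internal; angular momentum about the shared axis is conserved.
Moments of inertia: I_A = ½(214)(0.107)² = 1.225 kg·m²; I_B = ½(22.8)(0.343)² = 1.341 kg·m².
Taking A's sense as positive: L = (1.225)(569) + (1.341)(1820) = 3138 kg·m²·rpm.
Combined I = 1.225 + 1.341 = 2.566 kg·m².
ω_f = L / I = 3138 / 2.566 = 1223 rpm.
KE_i = ½ΣIω² = 26530 J; KE_f = ½(2.566)(128.1)² = 21040 J.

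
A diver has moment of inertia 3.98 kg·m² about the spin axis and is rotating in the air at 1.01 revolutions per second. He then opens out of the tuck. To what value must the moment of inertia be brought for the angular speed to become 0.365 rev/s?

Angular momentum about the spin axis is conserved since the torque about it is zero.
I₂ = I₁ω₁ / ω₂ = (3.98)(1.01) / (0.365) = 11.01 kg·m².

I₂ ≈ 11.0 kg·m²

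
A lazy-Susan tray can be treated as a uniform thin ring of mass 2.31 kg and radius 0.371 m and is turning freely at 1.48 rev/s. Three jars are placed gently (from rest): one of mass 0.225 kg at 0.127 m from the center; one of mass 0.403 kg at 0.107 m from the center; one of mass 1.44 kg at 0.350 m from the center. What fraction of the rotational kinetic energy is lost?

The added mass arrives with no angular momentum about the center, and any external torque about the center is negligible, so the system's angular momentum is conserved.
I_p = (2.31)(0.371)² = 0.3180 kg·m².
Added inertia Σmr² = (0.225)(0.127)² + (0.403)(0.107)² + (1.44)(0.350)² = 0.1846 kg·m²; I_f = 0.3180 + 0.1846 = 0.5026 kg·m².
ω_f = I_p ω_i / I_f = (0.3180)(1.48) / 0.5026 = 0.9363 rev/s.
KE_i = ½(0.3180)(9.299 rad/s)² = 13.75 J; KE_f = ½(0.5026)(5.883)² = 8.697 J.
Fraction lost = 0.3674.

fraction ≈ 0.367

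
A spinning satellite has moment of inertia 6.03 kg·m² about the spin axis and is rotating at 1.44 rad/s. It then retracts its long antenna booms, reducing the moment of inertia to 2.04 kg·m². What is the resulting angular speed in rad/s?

Angular momentum about the spin axis is conserved since the torque about it is zero.
ω₂ = I₁ω₁ / I₂ = (6.030)(1.44 rad/s) / (2.040) = 4.256 rad/s.

ω₂ ≈ 4.26 rad/s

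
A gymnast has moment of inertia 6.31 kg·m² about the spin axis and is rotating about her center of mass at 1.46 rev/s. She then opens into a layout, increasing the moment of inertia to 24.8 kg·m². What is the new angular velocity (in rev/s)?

ω₂ ≈ 0.371 rev/s

With no external torque about the axis, L is conserved: I₁ω₁ = I₂ω₂.
ω₂ = I₁ω₁ / I₂ = (6.310)(1.46 rev/s) / (24.80) = 0.3715 rev/s.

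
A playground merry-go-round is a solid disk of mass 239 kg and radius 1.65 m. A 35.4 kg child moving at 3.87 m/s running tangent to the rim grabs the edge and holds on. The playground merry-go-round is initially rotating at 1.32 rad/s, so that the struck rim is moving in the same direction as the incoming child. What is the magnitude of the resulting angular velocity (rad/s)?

|ω_f| ≈ 1.55 rad/s

About the axle the impulsive forces during the collision are internal, so angular momentum about that axis is conserved.
I_p = ½(239)(1.65)² = 325.3 kg·m². Taking the sense of the child's angular momentum as positive, L_{child} = m v R = (35.4)(3.87)(1.65) = 226.0 kg·m²/s.
L_i = +I_p ω_p + m v R = +(325.3)(1.32) + 226.0 = 655.5 kg·m²/s.
After sticking, I_f = I_p + m R² = 325.3 + (35.4)(1.65)² = 421.7 kg·m².
ω_f = L_i / I_f = 655.5 / 421.7 = 1.554 rad/s.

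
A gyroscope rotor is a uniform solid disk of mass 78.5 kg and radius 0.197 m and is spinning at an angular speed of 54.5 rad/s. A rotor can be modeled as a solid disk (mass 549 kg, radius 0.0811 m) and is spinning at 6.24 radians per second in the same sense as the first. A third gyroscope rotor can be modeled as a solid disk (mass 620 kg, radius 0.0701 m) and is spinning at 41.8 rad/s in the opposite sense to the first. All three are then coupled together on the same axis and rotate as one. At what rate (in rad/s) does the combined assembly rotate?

|ω_f| ≈ 6.31 rad/s

The coupling torques are internal; angular momentum about the shared axis is conserved.
Moments of inertia: I_A = ½(78.5)(0.197)² = 1.523 kg·m²; I_B = ½(549)(0.0811)² = 1.805 kg·m²; I_C = ½(620)(0.0701)² = 1.523 kg·m².
Taking A's sense as positive: L = (1.523)(54.5) + (1.805)(6.24) − (1.523)(41.8) = 30.61 kg·m²·rad/s.
Combined I = 1.523 + 1.805 + 1.523 = 4.852 kg·m².
ω_f = L / I = 30.61 / 4.852 = 6.308 rad/s.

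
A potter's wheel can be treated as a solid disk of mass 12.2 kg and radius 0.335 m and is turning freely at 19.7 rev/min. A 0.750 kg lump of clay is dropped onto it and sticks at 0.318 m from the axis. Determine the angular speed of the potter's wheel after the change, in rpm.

ω_f ≈ 17.7 rpm

No external torque acts about the axis; L_before = L_after.
I_p = ½(12.2)(0.335)² = 0.6846 kg·m².
Added inertia Σmr² = (0.750)(0.318)² = 0.07584 kg·m²; I_f = 0.6846 + 0.07584 = 0.7604 kg·m².
ω_f = I_p ω_i / I_f = (0.6846)(19.7) / 0.7604 = 17.74 rpm.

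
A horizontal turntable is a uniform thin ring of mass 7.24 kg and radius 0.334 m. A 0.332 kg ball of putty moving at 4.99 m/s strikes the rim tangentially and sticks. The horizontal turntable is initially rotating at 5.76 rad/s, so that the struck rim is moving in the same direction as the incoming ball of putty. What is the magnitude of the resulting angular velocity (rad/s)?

|ω_f| ≈ 6.16 rad/s

The axle reaction passes through the axle and exerts no torque about it; angular momentum about the axle is conserved through the impact.
I_p = (7.24)(0.334)² = 0.8077 kg·m². Taking the sense of the ball of putty's angular momentum as positive, L_{ball} = m v R = (0.332)(4.99)(0.334) = 0.5533 kg·m²/s.
L_i = +I_p ω_p + m v R = +(0.8077)(5.76) + 0.5533 = 5.205 kg·m²/s.
After sticking, I_f = I_p + m R² = 0.8077 + (0.332)(0.334)² = 0.8447 kg·m².
ω_f = L_i / I_f = 5.205 / 0.8447 = 6.163 rad/s.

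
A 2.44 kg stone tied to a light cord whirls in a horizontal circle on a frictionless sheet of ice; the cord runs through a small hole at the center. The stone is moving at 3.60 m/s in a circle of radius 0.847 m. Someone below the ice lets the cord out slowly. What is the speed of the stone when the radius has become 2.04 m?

The only horizontal force on the mass is along the cord (radial), so it exerts no torque about the hole and angular momentum m v r is conserved.
v₂ = v₁ r₁ / r₂ = (3.60)(0.847) / (2.04) = 1.495 m/s.

v₂ ≈ 1.49 m/s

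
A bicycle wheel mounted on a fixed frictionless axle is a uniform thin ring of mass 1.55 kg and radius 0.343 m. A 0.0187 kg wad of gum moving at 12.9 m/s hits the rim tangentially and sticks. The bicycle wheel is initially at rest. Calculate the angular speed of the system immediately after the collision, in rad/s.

The axle reaction passes through the axle and exerts no torque about it; angular momentum about the axle is conserved through the impact.
I_p = (1.55)(0.343)² = 0.1824 kg·m². Taking the sense of the wad of gum's angular momentum as positive, L_{wad} = m v R = (0.0187)(12.9)(0.343) = 0.08274 kg·m²/s.
L_i = 0 + 0.08274 = 0.08274 kg·m²/s.
After sticking, I_f = I_p + m R² = 0.1824 + (0.0187)(0.343)² = 0.1846 kg·m².
ω_f = L_i / I_f = 0.08274 / 0.1846 = 0.4483 rad/s.

|ω_f| ≈ 0.448 rad/s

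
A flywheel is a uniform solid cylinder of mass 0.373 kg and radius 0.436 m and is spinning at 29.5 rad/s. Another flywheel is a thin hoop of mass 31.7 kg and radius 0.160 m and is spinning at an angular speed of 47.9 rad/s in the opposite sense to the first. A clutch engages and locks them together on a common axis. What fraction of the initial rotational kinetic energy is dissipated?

fraction ≈ 0.108

The coupling torques are internal; angular momentum about the shared axis is conserved.
Moments of inertia: I_A = ½(0.373)(0.436)² = 0.03545 kg·m²; I_B = (31.7)(0.160)² = 0.8115 kg·m².
Taking A's sense as positive: L = (0.03545)(29.5) − (0.8115)(47.9) = -37.83 kg·m²·rad/s.
Combined I = 0.03545 + 0.8115 = 0.8470 kg·m².
ω_f = L / I = -37.83 / 0.8470 = -44.66 rad/s.
KE_i = ½ΣIω² = 946.4 J; KE_f = ½(0.8470)(44.66)² = 844.7 J.
Fraction dissipated = (KE_i − KE_f)/KE_i = 0.1075.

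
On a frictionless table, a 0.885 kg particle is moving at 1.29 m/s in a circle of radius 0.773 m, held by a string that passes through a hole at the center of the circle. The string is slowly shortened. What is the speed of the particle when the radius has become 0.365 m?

v₂ ≈ 2.73 m/s

Central (radial) force ⇒ zero torque about the center ⇒ m v r is constant.
v₂ = v₁ r₁ / r₂ = (1.29)(0.773) / (0.365) = 2.732 m/s.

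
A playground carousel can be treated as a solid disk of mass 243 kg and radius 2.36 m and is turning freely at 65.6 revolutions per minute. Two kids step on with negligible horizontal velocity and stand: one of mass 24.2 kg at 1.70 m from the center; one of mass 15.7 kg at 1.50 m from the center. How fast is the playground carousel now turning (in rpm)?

No external torque acts about the center; L_before = L_after.
I_p = ½(243)(2.36)² = 676.7 kg·m².
Added inertia Σmr² = (24.2)(1.70)² + (15.7)(1.50)² = 105.3 kg·m²; I_f = 676.7 + 105.3 = 782.0 kg·m².
ω_f = I_p ω_i / I_f = (676.7)(65.6) / 782.0 = 56.77 rpm.

ω_f ≈ 56.8 rpm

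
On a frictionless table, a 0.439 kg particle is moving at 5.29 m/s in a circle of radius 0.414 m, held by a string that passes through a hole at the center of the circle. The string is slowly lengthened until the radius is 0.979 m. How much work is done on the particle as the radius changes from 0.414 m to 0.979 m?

Central (radial) force ⇒ zero torque about the center ⇒ m v r is constant.
v₂ = v₁ r₁ / r₂ = (5.29)(0.414) / (0.979) = 2.237 m/s.
W = ΔKE = ½m(v₂² − v₁²) = -5.044 J.

W ≈ -5.04 J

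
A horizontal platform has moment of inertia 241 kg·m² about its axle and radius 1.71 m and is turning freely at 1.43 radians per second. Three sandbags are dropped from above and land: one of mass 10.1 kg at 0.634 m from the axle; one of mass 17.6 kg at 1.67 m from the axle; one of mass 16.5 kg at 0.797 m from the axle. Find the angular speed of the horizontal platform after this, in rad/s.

The added mass arrives with no angular momentum about the axle, and any external torque about the axle is negligible, so the system's angular momentum is conserved.
Added inertia Σmr² = (10.1)(0.634)² + (17.6)(1.67)² + (16.5)(0.797)² = 63.63 kg·m²; I_f = 241.0 + 63.63 = 304.6 kg·m².
ω_f = I_p ω_i / I_f = (241.0)(1.43) / 304.6 = 1.131 rad/s.

ω_f ≈ 1.13 rad/s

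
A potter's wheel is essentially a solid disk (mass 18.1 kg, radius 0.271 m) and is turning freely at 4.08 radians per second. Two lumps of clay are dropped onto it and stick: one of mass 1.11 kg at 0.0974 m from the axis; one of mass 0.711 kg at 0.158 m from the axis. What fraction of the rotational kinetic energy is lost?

No external torque acts about the axis; L_before = L_after.
I_p = ½(18.1)(0.271)² = 0.6646 kg·m².
Added inertia Σmr² = (1.11)(0.0974)² + (0.711)(0.158)² = 0.02828 kg·m²; I_f = 0.6646 + 0.02828 = 0.6929 kg·m².
ω_f = I_p ω_i / I_f = (0.6646)(4.08) / 0.6929 = 3.913 rad/s.
KE_i = ½(0.6646)(4.080 rad/s)² = 5.532 J; KE_f = ½(0.6929)(3.913)² = 5.306 J.
Fraction lost = 0.04081.

fraction ≈ 0.0408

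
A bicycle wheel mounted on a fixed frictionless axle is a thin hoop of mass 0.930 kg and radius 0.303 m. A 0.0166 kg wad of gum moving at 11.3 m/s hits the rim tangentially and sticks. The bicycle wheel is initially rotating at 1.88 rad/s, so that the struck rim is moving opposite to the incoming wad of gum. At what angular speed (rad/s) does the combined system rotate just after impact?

About the axle the impulsive forces during the collision are internal, so angular momentum about that axis is conserved.
I_p = (0.930)(0.303)² = 0.08538 kg·m². Taking the sense of the wad of gum's angular momentum as positive, L_{wad} = m v R = (0.0166)(11.3)(0.303) = 0.05684 kg·m²/s.
L_i = −I_p ω_p + m v R = −(0.08538)(1.88) + 0.05684 = -0.1037 kg·m²/s.
After sticking, I_f = I_p + m R² = 0.08538 + (0.0166)(0.303)² = 0.08691 kg·m².
ω_f = L_i / I_f = -0.1037 / 0.08691 = -1.193 rad/s.

|ω_f| ≈ 1.19 rad/s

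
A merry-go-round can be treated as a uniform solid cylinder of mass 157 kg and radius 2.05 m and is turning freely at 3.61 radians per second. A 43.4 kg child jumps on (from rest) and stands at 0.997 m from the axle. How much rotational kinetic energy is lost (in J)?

The added mass arrives with no angular momentum about the axle, and any external torque about the axle is negligible, so the system's angular momentum is conserved.
I_p = ½(157)(2.05)² = 329.9 kg·m².
Added inertia Σmr² = (43.4)(0.997)² = 43.14 kg·m²; I_f = 329.9 + 43.14 = 373.0 kg·m².
ω_f = I_p ω_i / I_f = (329.9)(3.61) / 373.0 = 3.193 rad/s.
KE_i = ½(329.9)(3.610 rad/s)² = 2150 J; KE_f = ½(373.0)(3.193)² = 1901 J.

energy lost ≈ 249 J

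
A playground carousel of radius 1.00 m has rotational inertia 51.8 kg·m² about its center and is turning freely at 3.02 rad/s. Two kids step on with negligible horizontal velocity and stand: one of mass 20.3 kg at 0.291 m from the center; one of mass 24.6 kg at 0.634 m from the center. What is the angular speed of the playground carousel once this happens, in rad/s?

The added mass arrives with no angular momentum about the center, and any external torque about the center is negligible, so the system's angular momentum is conserved.
Added inertia Σmr² = (20.3)(0.291)² + (24.6)(0.634)² = 11.61 kg·m²; I_f = 51.80 + 11.61 = 63.41 kg·m².
ω_f = I_p ω_i / I_f = (51.80)(3.02) / 63.41 = 2.467 rad/s.

ω_f ≈ 2.47 rad/s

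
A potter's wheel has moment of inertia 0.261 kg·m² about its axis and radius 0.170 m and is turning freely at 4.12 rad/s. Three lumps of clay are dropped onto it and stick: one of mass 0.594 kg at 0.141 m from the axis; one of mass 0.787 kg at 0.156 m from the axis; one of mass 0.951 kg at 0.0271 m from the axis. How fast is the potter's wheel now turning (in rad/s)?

ω_f ≈ 3.67 rad/s

The added mass arrives with no angular momentum about the axis, and any external torque about the axis is negligible, so the system's angular momentum is conserved.
Added inertia Σmr² = (0.594)(0.141)² + (0.787)(0.156)² + (0.951)(0.0271)² = 0.03166 kg·m²; I_f = 0.2610 + 0.03166 = 0.2927 kg·m².
ω_f = I_p ω_i / I_f = (0.2610)(4.12) / 0.2927 = 3.674 rad/s.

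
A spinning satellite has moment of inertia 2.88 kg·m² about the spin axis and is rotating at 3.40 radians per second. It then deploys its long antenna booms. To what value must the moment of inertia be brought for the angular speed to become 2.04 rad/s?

With no external torque about the axis, L is conserved: I₁ω₁ = I₂ω₂.
I₂ = I₁ω₁ / ω₂ = (2.88)(3.40) / (2.04) = 4.800 kg·m².

I₂ ≈ 4.80 kg·m²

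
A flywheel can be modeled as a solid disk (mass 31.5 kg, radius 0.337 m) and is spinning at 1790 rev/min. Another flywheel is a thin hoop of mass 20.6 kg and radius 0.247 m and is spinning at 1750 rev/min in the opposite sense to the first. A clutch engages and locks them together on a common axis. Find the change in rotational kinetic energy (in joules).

No external torque acts about the common axis, so total angular momentum is conserved.
Moments of inertia: I_A = ½(31.5)(0.337)² = 1.789 kg·m²; I_B = (20.6)(0.247)² = 1.257 kg·m².
Taking A's sense as positive: L = (1.789)(1790) − (1.257)(1750) = 1002 kg·m²·rpm.
Combined I = 1.789 + 1.257 = 3.045 kg·m².
ω_f = L / I = 1002 / 3.045 = 329.1 rpm.
KE_i = ½ΣIω² = 52530 J; KE_f = ½(3.045)(34.47)² = 1809 J.

ΔKE ≈ -50700 J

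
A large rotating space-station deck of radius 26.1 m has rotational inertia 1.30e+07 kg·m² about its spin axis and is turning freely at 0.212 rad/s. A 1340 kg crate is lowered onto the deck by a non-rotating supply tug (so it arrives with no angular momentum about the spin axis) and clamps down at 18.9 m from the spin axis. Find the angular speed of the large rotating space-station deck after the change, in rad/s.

The added mass arrives with no angular momentum about the spin axis, and any external torque about the spin axis is negligible, so the system's angular momentum is conserved.
Added inertia Σmr² = (1340)(18.9)² = 4.787e+05 kg·m²; I_f = 1.300e+07 + 4.787e+05 = 1.348e+07 kg·m².
ω_f = I_p ω_i / I_f = (1.300e+07)(0.212) / 1.348e+07 = 0.2045 rad/s.

ω_f ≈ 0.204 rad/s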